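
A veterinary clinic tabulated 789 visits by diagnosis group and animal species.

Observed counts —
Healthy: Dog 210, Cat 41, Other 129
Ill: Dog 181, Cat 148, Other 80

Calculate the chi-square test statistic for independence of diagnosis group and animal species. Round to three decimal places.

Row totals: 380, 409. Column totals: 391, 189, 209. Grand total N = 789.
Expected counts (row total × column total / N):
  Healthy, Dog: 380×391/789 = 188.3143
  Healthy, Cat: 380×189/789 = 91.0266
  Healthy, Other: 380×209/789 = 100.6591
  Ill, Dog: 409×391/789 = 202.6857
  Ill, Cat: 409×189/789 = 97.9734
  Ill, Other: 409×209/789 = 108.3409
Contributions (O − E)²/E:
  (210 − 188.3143)²/188.3143 = 2.4973
  (41 − 91.0266)²/91.0266 = 27.4937
  (129 − 100.6591)²/100.6591 = 7.9795
  (181 − 202.6857)²/202.6857 = 2.3202
  (148 − 97.9734)²/97.9734 = 25.5443
  (80 − 108.3409)²/108.3409 = 7.4137
χ² = 2.4973 + 27.4937 + 7.9795 + 2.3202 + 25.5443 + 7.4137 = 73.249

73.249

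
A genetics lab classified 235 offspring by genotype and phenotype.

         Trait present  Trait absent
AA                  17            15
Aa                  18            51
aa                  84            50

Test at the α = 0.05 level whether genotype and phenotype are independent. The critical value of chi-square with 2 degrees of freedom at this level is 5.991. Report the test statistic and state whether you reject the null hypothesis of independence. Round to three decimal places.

24.500; reject H₀

Row totals: 32, 69, 134. Column totals: 119, 116. Grand total N = 235.
Expected counts (row total × column total / N):
  AA, Trait present: 32×119/235 = 16.2043
  AA, Trait absent: 32×116/235 = 15.7957
  Aa, Trait present: 69×119/235 = 34.9404
  Aa, Trait absent: 69×116/235 = 34.0596
  aa, Trait present: 134×119/235 = 67.8553
  aa, Trait absent: 134×116/235 = 66.1447
Contributions (O − E)²/E:
  (17 − 16.2043)²/16.2043 = 0.0391
  (15 − 15.7957)²/15.7957 = 0.0401
  (18 − 34.9404)²/34.9404 = 8.2133
  (51 − 34.0596)²/34.0596 = 8.4257
  (84 − 67.8553)²/67.8553 = 3.8413
  (50 − 66.1447)²/66.1447 = 3.9406
χ² = 0.0391 + 0.0401 + 8.2133 + 8.4257 + 3.8413 + 3.9406 = 24.500
df = (3−1)(2−1) = 2. Since 24.500 > 5.991, reject the null hypothesis of independence at α = 0.05.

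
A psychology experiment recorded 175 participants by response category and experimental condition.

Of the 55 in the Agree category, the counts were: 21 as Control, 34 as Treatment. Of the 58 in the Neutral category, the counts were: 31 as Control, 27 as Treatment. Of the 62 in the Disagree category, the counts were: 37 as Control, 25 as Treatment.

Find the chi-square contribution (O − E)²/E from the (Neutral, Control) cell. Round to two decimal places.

Row total (Neutral) = 58; column total (Control) = 89; N = 175.
Expected count E = 58 × 89 / 175 = 29.497.
Contribution = (O − E)²/E = (31 − 29.497)² / 29.497 = 0.08.

0.08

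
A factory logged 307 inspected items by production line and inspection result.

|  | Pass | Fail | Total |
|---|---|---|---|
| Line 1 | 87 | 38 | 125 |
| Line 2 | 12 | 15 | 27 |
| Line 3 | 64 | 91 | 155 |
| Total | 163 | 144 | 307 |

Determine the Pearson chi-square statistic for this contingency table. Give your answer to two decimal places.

23.16

Grand total N = 307.
Expected counts (row total × column total / N):
  Line 1, Pass: 125×163/307 = 66.368
  Line 1, Fail: 125×144/307 = 58.632
  Line 2, Pass: 27×163/307 = 14.336
  Line 2, Fail: 27×144/307 = 12.664
  Line 3, Pass: 155×163/307 = 82.296
  Line 3, Fail: 155×144/307 = 72.704
Contributions (O − E)²/E:
  (87 − 66.368)²/66.368 = 6.4139
  (38 − 58.632)²/58.632 = 7.2602
  (12 − 14.336)²/14.336 = 0.3806
  (15 − 12.664)²/12.664 = 0.4309
  (64 − 82.296)²/82.296 = 4.0676
  (91 − 72.704)²/72.704 = 4.6042
χ² = 6.4139 + 7.2602 + 0.3806 + 0.4309 + 4.0676 + 4.6042 = 23.16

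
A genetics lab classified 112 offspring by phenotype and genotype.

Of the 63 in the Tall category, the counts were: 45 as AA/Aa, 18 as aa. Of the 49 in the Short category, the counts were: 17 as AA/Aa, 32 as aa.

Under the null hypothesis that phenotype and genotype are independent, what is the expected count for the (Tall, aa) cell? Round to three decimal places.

28.125

Row total (Tall) = 63; column total (aa) = 50; grand total N = 112.
Expected count = (row total × column total) / N = 63 × 50 / 112 = 28.125.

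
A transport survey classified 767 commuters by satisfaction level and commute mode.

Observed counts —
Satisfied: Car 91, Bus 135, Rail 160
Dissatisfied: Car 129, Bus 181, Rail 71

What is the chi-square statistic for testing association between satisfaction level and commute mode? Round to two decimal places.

Row totals: 386, 381. Column totals: 220, 316, 231. Grand total N = 767.
Expected counts (row total × column total / N):
  Satisfied, Car: 386×220/767 = 110.717
  Satisfied, Bus: 386×316/767 = 159.030
  Satisfied, Rail: 386×231/767 = 116.253
  Dissatisfied, Car: 381×220/767 = 109.283
  Dissatisfied, Bus: 381×316/767 = 156.970
  Dissatisfied, Rail: 381×231/767 = 114.747
Contributions (O − E)²/E:
  (91 − 110.717)²/110.717 = 3.5113
  (135 − 159.030)²/159.030 = 3.6310
  (160 − 116.253)²/116.253 = 16.4624
  (129 − 109.283)²/109.283 = 3.5574
  (181 − 156.970)²/156.970 = 3.6787
  (71 − 114.747)²/114.747 = 16.6784
χ² = 3.5113 + 3.6310 + 16.4624 + 3.5574 + 3.6787 + 16.6784 = 47.52

47.52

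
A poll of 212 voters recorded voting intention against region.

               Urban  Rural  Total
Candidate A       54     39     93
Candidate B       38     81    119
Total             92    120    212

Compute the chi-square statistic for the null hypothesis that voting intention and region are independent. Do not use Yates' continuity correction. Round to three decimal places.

14.512

Grand total N = 212.
Expected counts (row total × column total / N):
  Candidate A, Urban: 93×92/212 = 40.3585
  Candidate A, Rural: 93×120/212 = 52.6415
  Candidate B, Urban: 119×92/212 = 51.6415
  Candidate B, Rural: 119×120/212 = 67.3585
Contributions (O − E)²/E:
  (54 − 40.3585)²/40.3585 = 4.6109
  (39 − 52.6415)²/52.6415 = 3.5351
  (38 − 51.6415)²/51.6415 = 3.6035
  (81 − 67.3585)²/67.3585 = 2.7627
χ² = 4.6109 + 3.5351 + 3.6035 + 2.7627 = 14.512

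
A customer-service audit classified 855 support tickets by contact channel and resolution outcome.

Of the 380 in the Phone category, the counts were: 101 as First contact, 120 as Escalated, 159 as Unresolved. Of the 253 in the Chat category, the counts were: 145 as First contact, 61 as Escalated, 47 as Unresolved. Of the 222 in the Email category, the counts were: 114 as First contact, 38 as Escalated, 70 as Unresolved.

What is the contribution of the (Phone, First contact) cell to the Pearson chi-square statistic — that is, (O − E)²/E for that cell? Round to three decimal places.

21.756

Row total (Phone) = 380; column total (First contact) = 360; N = 855.
Expected count E = 380 × 360 / 855 = 160.0000.
Contribution = (O − E)²/E = (101 − 160.0000)² / 160.0000 = 21.756.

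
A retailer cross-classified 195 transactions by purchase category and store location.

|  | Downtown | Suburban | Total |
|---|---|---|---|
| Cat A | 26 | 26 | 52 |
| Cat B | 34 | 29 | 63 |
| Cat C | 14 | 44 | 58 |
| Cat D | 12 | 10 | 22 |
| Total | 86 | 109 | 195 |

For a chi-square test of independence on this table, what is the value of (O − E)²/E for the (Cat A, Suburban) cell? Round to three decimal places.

Row total (Cat A) = 52; column total (Suburban) = 109; N = 195.
Expected count E = 52 × 109 / 195 = 29.0667.
Contribution = (O − E)²/E = (26 − 29.0667)² / 29.0667 = 0.324.

0.324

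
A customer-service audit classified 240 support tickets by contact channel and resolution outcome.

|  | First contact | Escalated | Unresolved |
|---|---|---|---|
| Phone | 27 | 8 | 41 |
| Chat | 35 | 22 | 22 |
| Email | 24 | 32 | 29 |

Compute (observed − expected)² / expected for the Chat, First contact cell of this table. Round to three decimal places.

1.582

Row total (Chat) = 79; column total (First contact) = 86; N = 240.
Expected count E = 79 × 86 / 240 = 28.3083.
Contribution = (O − E)²/E = (35 − 28.3083)² / 28.3083 = 1.582.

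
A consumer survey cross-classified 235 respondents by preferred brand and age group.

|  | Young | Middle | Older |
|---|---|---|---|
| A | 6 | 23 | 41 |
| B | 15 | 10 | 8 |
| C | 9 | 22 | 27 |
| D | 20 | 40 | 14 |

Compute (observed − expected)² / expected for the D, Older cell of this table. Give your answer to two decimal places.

Row total (D) = 74; column total (Older) = 90; N = 235.
Expected count E = 74 × 90 / 235 = 28.340.
Contribution = (O − E)²/E = (14 − 28.340)² / 28.340 = 7.26.

7.26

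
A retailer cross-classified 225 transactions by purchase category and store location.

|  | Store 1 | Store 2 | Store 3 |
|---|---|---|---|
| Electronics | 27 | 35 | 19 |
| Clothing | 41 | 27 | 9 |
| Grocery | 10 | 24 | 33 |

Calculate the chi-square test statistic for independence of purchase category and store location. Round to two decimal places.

35.34

Row totals: 81, 77, 67. Column totals: 78, 86, 61. Grand total N = 225.
Expected counts (row total × column total / N):
  Electronics, Store 1: 81×78/225 = 28.080
  Electronics, Store 2: 81×86/225 = 30.960
  Electronics, Store 3: 81×61/225 = 21.960
  Clothing, Store 1: 77×78/225 = 26.693
  Clothing, Store 2: 77×86/225 = 29.431
  Clothing, Store 3: 77×61/225 = 20.876
  Grocery, Store 1: 67×78/225 = 23.227
  Grocery, Store 2: 67×86/225 = 25.609
  Grocery, Store 3: 67×61/225 = 18.164
Contributions (O − E)²/E:
  (27 − 28.080)²/28.080 = 0.0415
  (35 − 30.960)²/30.960 = 0.5272
  (19 − 21.960)²/21.960 = 0.3990
  (41 − 26.693)²/26.693 = 7.6683
  (27 − 29.431)²/29.431 = 0.2008
  (9 − 20.876)²/20.876 = 6.7561
  (10 − 23.227)²/23.227 = 7.5323
  (24 − 25.609)²/25.609 = 0.1011
  (33 − 18.164)²/18.164 = 12.1178
χ² = 0.0415 + 0.5272 + 0.3990 + 7.6683 + 0.2008 + 6.7561 + 7.5323 + 0.1011 + 12.1178 = 35.34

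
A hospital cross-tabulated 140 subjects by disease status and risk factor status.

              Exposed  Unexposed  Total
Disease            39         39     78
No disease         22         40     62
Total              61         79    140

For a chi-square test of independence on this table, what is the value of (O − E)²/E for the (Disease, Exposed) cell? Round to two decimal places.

Row total (Disease) = 78; column total (Exposed) = 61; N = 140.
Expected count E = 78 × 61 / 140 = 33.986.
Contribution = (O − E)²/E = (39 − 33.986)² / 33.986 = 0.74.

0.74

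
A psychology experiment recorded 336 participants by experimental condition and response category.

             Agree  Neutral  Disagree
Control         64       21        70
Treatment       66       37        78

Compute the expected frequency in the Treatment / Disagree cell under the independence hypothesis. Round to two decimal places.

79.73

Row total (Treatment) = 181; column total (Disagree) = 148; grand total N = 336.
Expected count = (row total × column total) / N = 181 × 148 / 336 = 79.73.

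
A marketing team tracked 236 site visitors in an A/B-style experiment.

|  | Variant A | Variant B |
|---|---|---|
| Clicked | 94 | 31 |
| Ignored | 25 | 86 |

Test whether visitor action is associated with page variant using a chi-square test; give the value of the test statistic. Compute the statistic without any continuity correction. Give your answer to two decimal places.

65.26

Row totals: 125, 111. Column totals: 119, 117. Grand total N = 236.
Expected counts (row total × column total / N):
  Clicked, Variant A: 125×119/236 = 63.030
  Clicked, Variant B: 125×117/236 = 61.970
  Ignored, Variant A: 111×119/236 = 55.970
  Ignored, Variant B: 111×117/236 = 55.030
Contributions (O − E)²/E:
  (94 − 63.030)²/63.030 = 15.2172
  (31 − 61.970)²/61.970 = 15.4775
  (25 − 55.970)²/55.970 = 17.1367
  (86 − 55.030)²/55.030 = 17.4294
χ² = 15.2172 + 15.4775 + 17.1367 + 17.4294 = 65.26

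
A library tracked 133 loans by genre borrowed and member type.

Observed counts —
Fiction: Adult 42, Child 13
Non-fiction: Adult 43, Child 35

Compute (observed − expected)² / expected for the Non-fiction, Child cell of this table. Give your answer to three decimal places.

1.667

Row total (Non-fiction) = 78; column total (Child) = 48; N = 133.
Expected count E = 78 × 48 / 133 = 28.1504.
Contribution = (O − E)²/E = (35 − 28.1504)² / 28.1504 = 1.667.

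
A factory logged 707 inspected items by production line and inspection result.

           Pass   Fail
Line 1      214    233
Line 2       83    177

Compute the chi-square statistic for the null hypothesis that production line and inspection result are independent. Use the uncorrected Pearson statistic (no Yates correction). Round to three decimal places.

17.170

Row totals: 447, 260. Column totals: 297, 410. Grand total N = 707.
Expected counts (row total × column total / N):
  Line 1, Pass: 447×297/707 = 187.7779
  Line 1, Fail: 447×410/707 = 259.2221
  Line 2, Pass: 260×297/707 = 109.2221
  Line 2, Fail: 260×410/707 = 150.7779
Contributions (O − E)²/E:
  (214 − 187.7779)²/187.7779 = 3.6618
  (233 − 259.2221)²/259.2221 = 2.6525
  (83 − 109.2221)²/109.2221 = 6.2954
  (177 − 150.7779)²/150.7779 = 4.5603
χ² = 3.6618 + 2.6525 + 6.2954 + 4.5603 = 17.170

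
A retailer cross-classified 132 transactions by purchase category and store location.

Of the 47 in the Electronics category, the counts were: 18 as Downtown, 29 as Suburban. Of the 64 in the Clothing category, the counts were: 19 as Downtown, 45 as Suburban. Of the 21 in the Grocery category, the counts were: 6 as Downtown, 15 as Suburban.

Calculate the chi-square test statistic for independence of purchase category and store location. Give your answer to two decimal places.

Row totals: 47, 64, 21. Column totals: 43, 89. Grand total N = 132.
Expected counts (row total × column total / N):
  Electronics, Downtown: 47×43/132 = 15.311
  Electronics, Suburban: 47×89/132 = 31.689
  Clothing, Downtown: 64×43/132 = 20.848
  Clothing, Suburban: 64×89/132 = 43.152
  Grocery, Downtown: 21×43/132 = 6.841
  Grocery, Suburban: 21×89/132 = 14.159
Contributions (O − E)²/E:
  (18 − 15.311)²/15.311 = 0.4723
  (29 − 31.689)²/31.689 = 0.2282
  (19 − 20.848)²/20.848 = 0.1638
  (45 − 43.152)²/43.152 = 0.0791
  (6 − 6.841)²/6.841 = 0.1034
  (15 − 14.159)²/14.159 = 0.0500
χ² = 0.4723 + 0.2282 + 0.1638 + 0.0791 + 0.1034 + 0.0500 = 1.10

1.10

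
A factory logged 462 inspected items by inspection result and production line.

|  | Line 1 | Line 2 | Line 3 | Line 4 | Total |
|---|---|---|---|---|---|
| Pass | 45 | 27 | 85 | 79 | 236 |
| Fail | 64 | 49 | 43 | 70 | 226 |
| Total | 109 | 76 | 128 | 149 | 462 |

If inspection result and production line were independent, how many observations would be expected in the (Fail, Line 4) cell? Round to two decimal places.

72.89

Row total (Fail) = 226; column total (Line 4) = 149; grand total N = 462.
Expected count = (row total × column total) / N = 226 × 149 / 462 = 72.89.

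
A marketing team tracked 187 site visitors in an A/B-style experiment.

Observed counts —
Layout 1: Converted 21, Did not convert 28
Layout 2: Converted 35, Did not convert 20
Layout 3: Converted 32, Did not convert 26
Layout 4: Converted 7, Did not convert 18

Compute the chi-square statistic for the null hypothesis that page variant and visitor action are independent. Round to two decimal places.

10.51

Row totals: 49, 55, 58, 25. Column totals: 95, 92. Grand total N = 187.
Expected counts (row total × column total / N):
  Layout 1, Converted: 49×95/187 = 24.893
  Layout 1, Did not convert: 49×92/187 = 24.107
  Layout 2, Converted: 55×95/187 = 27.941
  Layout 2, Did not convert: 55×92/187 = 27.059
  Layout 3, Converted: 58×95/187 = 29.465
  Layout 3, Did not convert: 58×92/187 = 28.535
  Layout 4, Converted: 25×95/187 = 12.701
  Layout 4, Did not convert: 25×92/187 = 12.299
Contributions (O − E)²/E:
  (21 − 24.893)²/24.893 = 0.6088
  (28 − 24.107)²/24.107 = 0.6287
  (35 − 27.941)²/27.941 = 1.7834
  (20 − 27.059)²/27.059 = 1.8415
  (32 − 29.465)²/29.465 = 0.2181
  (26 − 28.535)²/28.535 = 0.2252
  (7 − 12.701)²/12.701 = 2.5590
  (18 − 12.299)²/12.299 = 2.6426
χ² = 0.6088 + 0.6287 + 1.7834 + 1.8415 + 0.2181 + 0.2252 + 2.5590 + 2.6426 = 10.51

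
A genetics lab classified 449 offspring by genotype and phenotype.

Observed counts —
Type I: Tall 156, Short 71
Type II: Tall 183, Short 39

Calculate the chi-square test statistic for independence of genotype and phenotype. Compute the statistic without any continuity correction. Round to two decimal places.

11.41

Row totals: 227, 222. Column totals: 339, 110. Grand total N = 449.
Expected counts (row total × column total / N):
  Type I, Tall: 227×339/449 = 171.388
  Type I, Short: 227×110/449 = 55.612
  Type II, Tall: 222×339/449 = 167.612
  Type II, Short: 222×110/449 = 54.388
Contributions (O − E)²/E:
  (156 − 171.388)²/171.388 = 1.3816
  (71 − 55.612)²/55.612 = 4.2579
  (183 − 167.612)²/167.612 = 1.4127
  (39 − 54.388)²/54.388 = 4.3537
χ² = 1.3816 + 4.2579 + 1.4127 + 4.3537 = 11.41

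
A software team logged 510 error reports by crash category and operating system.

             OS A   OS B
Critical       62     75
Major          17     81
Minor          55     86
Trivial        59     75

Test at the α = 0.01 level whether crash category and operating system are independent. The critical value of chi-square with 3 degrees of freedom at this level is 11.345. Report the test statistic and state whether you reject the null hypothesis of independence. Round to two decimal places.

22.96; reject H₀

Row totals: 137, 98, 141, 134. Column totals: 193, 317. Grand total N = 510.
Expected counts (row total × column total / N):
  Critical, OS A: 137×193/510 = 51.845
  Critical, OS B: 137×317/510 = 85.155
  Major, OS A: 98×193/510 = 37.086
  Major, OS B: 98×317/510 = 60.914
  Minor, OS A: 141×193/510 = 53.359
  Minor, OS B: 141×317/510 = 87.641
  Trivial, OS A: 134×193/510 = 50.710
  Trivial, OS B: 134×317/510 = 83.290
Contributions (O − E)²/E:
  (62 − 51.845)²/51.845 = 1.9891
  (75 − 85.155)²/85.155 = 1.2110
  (17 − 37.086)²/37.086 = 10.8787
  (81 − 60.914)²/60.914 = 6.6232
  (55 − 53.359)²/53.359 = 0.0505
  (86 − 87.641)²/87.641 = 0.0307
  (59 − 50.710)²/50.710 = 1.3552
  (75 − 83.290)²/83.290 = 0.8251
χ² = 1.9891 + 1.2110 + 10.8787 + 6.6232 + 0.0505 + 0.0307 + 1.3552 + 0.8251 = 22.96
df = (4−1)(2−1) = 3. Since 22.96 > 11.345, reject the null hypothesis of independence at α = 0.01.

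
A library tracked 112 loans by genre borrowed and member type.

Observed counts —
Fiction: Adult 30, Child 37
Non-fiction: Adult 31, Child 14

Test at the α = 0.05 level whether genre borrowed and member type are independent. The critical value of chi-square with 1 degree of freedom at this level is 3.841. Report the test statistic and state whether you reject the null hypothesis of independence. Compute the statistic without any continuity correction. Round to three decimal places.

6.311; reject H₀

Row totals: 67, 45. Column totals: 61, 51. Grand total N = 112.
Expected counts (row total × column total / N):
  Fiction, Adult: 67×61/112 = 36.4911
  Fiction, Child: 67×51/112 = 30.5089
  Non-fiction, Adult: 45×61/112 = 24.5089
  Non-fiction, Child: 45×51/112 = 20.4911
Contributions (O − E)²/E:
  (30 − 36.4911)²/36.4911 = 1.1546
  (37 − 30.5089)²/30.5089 = 1.3811
  (31 − 24.5089)²/24.5089 = 1.7191
  (14 − 20.4911)²/20.4911 = 2.0562
χ² = 1.1546 + 1.3811 + 1.7191 + 2.0562 = 6.311
df = (2−1)(2−1) = 1. Since 6.311 > 3.841, reject the null hypothesis of independence at α = 0.05.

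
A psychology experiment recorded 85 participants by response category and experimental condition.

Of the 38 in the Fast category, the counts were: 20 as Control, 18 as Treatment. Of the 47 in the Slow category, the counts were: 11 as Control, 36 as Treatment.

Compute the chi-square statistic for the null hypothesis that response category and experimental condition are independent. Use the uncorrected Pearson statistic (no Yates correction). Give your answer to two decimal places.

Row totals: 38, 47. Column totals: 31, 54. Grand total N = 85.
Expected counts (row total × column total / N):
  Fast, Control: 38×31/85 = 13.859
  Fast, Treatment: 38×54/85 = 24.141
  Slow, Control: 47×31/85 = 17.141
  Slow, Treatment: 47×54/85 = 29.859
Contributions (O − E)²/E:
  (20 − 13.859)²/13.859 = 2.7211
  (18 − 24.141)²/24.141 = 1.5622
  (11 − 17.141)²/17.141 = 2.2001
  (36 − 29.859)²/29.859 = 1.2630
χ² = 2.7211 + 1.5622 + 2.2001 + 1.2630 = 7.75

7.75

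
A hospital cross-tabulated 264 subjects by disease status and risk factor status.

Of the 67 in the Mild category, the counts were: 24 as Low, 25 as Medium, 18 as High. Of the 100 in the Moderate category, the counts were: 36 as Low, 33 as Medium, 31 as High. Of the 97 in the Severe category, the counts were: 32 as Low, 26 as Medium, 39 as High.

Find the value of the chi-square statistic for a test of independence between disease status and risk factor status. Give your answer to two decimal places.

Row totals: 67, 100, 97. Column totals: 92, 84, 88. Grand total N = 264.
Expected counts (row total × column total / N):
  Mild, Low: 67×92/264 = 23.348
  Mild, Medium: 67×84/264 = 21.318
  Mild, High: 67×88/264 = 22.333
  Moderate, Low: 100×92/264 = 34.848
  Moderate, Medium: 100×84/264 = 31.818
  Moderate, High: 100×88/264 = 33.333
  Severe, Low: 97×92/264 = 33.803
  Severe, Medium: 97×84/264 = 30.864
  Severe, High: 97×88/264 = 32.333
Contributions (O − E)²/E:
  (24 − 23.348)²/23.348 = 0.0182
  (25 − 21.318)²/21.318 = 0.6359
  (18 − 22.333)²/22.333 = 0.8407
  (36 − 34.848)²/34.848 = 0.0381
  (33 − 31.818)²/31.818 = 0.0439
  (31 − 33.333)²/33.333 = 0.1633
  (32 − 33.803)²/33.803 = 0.0962
  (26 − 30.864)²/30.864 = 0.7665
  (39 − 32.333)²/32.333 = 1.3747
χ² = 0.0182 + 0.6359 + 0.8407 + 0.0381 + 0.0439 + 0.1633 + 0.0962 + 0.7665 + 1.3747 = 3.98

3.98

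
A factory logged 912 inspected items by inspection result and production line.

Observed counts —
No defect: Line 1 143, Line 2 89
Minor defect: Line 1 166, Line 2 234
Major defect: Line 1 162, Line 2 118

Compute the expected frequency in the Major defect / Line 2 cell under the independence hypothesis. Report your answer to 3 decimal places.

135.395

Row total (Major defect) = 280; column total (Line 2) = 441; grand total N = 912.
Expected count = (row total × column total) / N = 280 × 441 / 912 = 135.395.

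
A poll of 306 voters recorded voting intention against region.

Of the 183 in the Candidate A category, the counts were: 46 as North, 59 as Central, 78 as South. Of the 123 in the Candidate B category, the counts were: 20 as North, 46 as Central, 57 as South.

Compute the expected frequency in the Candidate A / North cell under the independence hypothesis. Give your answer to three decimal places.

Row total (Candidate A) = 183; column total (North) = 66; grand total N = 306.
Expected count = (row total × column total) / N = 183 × 66 / 306 = 39.471.

39.471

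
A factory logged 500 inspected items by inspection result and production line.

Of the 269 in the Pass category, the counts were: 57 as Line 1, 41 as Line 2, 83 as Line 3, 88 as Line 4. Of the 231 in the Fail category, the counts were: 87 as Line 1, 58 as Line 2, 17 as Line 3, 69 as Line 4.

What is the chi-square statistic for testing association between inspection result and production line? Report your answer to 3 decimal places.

52.443

Row totals: 269, 231. Column totals: 144, 99, 100, 157. Grand total N = 500.
Expected counts (row total × column total / N):
  Pass, Line 1: 269×144/500 = 77.4720
  Pass, Line 2: 269×99/500 = 53.2620
  Pass, Line 3: 269×100/500 = 53.8000
  Pass, Line 4: 269×157/500 = 84.4660
  Fail, Line 1: 231×144/500 = 66.5280
  Fail, Line 2: 231×99/500 = 45.7380
  Fail, Line 3: 231×100/500 = 46.2000
  Fail, Line 4: 231×157/500 = 72.5340
Contributions (O − E)²/E:
  (57 − 77.4720)²/77.4720 = 5.4097
  (41 − 53.2620)²/53.2620 = 2.8230
  (83 − 53.8000)²/53.8000 = 15.8483
  (88 − 84.4660)²/84.4660 = 0.1479
  (87 − 66.5280)²/66.5280 = 6.2996
  (58 − 45.7380)²/45.7380 = 3.2873
  (17 − 46.2000)²/46.2000 = 18.4554
  (69 − 72.5340)²/72.5340 = 0.1722
χ² = 5.4097 + 2.8230 + 15.8483 + 0.1479 + 6.2996 + 3.2873 + 18.4554 + 0.1722 = 52.443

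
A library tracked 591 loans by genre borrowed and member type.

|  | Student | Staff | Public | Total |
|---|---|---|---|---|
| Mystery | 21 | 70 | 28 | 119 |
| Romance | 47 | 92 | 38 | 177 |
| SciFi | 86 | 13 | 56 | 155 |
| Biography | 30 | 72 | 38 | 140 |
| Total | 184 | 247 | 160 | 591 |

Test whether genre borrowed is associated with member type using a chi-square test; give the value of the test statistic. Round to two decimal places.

106.35

Grand total N = 591.
Expected counts (row total × column total / N):
  Mystery, Student: 119×184/591 = 37.049
  Mystery, Staff: 119×247/591 = 49.734
  Mystery, Public: 119×160/591 = 32.217
  Romance, Student: 177×184/591 = 55.107
  Romance, Staff: 177×247/591 = 73.975
  Romance, Public: 177×160/591 = 47.919
  SciFi, Student: 155×184/591 = 48.257
  SciFi, Staff: 155×247/591 = 64.780
  SciFi, Public: 155×160/591 = 41.963
  Biography, Student: 140×184/591 = 43.587
  Biography, Staff: 140×247/591 = 58.511
  Biography, Public: 140×160/591 = 37.902
Contributions (O − E)²/E:
  (21 − 37.049)²/37.049 = 6.9522
  (70 − 49.734)²/49.734 = 8.2581
  (28 − 32.217)²/32.217 = 0.5520
  (47 − 55.107)²/55.107 = 1.1927
  (92 − 73.975)²/73.975 = 4.3920
  (38 − 47.919)²/47.919 = 2.0532
  (86 − 48.257)²/48.257 = 29.5197
  (13 − 64.780)²/64.780 = 41.3888
  (56 − 41.963)²/41.963 = 4.6955
  (30 − 43.587)²/43.587 = 4.2354
  (72 − 58.511)²/58.511 = 3.1097
  (38 − 37.902)²/37.902 = 0.0003
χ² = 6.9522 + 8.2581 + 0.5520 + 1.1927 + 4.3920 + 2.0532 + 29.5197 + 41.3888 + 4.6955 + 4.2354 + 3.1097 + 0.0003 = 106.35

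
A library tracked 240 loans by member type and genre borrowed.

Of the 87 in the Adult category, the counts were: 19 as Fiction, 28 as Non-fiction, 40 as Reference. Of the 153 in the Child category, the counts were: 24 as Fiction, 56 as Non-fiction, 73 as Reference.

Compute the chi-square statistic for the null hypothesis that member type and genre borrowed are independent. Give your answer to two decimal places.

1.52

Row totals: 87, 153. Column totals: 43, 84, 113. Grand total N = 240.
Expected counts (row total × column total / N):
  Adult, Fiction: 87×43/240 = 15.588
  Adult, Non-fiction: 87×84/240 = 30.450
  Adult, Reference: 87×113/240 = 40.962
  Child, Fiction: 153×43/240 = 27.413
  Child, Non-fiction: 153×84/240 = 53.550
  Child, Reference: 153×113/240 = 72.037
Contributions (O − E)²/E:
  (19 − 15.588)²/15.588 = 0.7468
  (28 − 30.450)²/30.450 = 0.1971
  (40 − 40.962)²/40.962 = 0.0226
  (24 − 27.413)²/27.413 = 0.4249
  (56 − 53.550)²/53.550 = 0.1121
  (73 − 72.037)²/72.037 = 0.0129
χ² = 0.7468 + 0.1971 + 0.0226 + 0.4249 + 0.1121 + 0.0129 = 1.52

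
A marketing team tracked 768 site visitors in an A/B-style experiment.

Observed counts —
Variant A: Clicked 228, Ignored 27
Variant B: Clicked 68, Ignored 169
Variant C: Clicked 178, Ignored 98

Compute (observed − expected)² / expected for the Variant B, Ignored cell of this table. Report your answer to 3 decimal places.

Row total (Variant B) = 237; column total (Ignored) = 294; N = 768.
Expected count E = 237 × 294 / 768 = 90.7266.
Contribution = (O − E)²/E = (169 − 90.7266)² / 90.7266 = 67.530.

67.530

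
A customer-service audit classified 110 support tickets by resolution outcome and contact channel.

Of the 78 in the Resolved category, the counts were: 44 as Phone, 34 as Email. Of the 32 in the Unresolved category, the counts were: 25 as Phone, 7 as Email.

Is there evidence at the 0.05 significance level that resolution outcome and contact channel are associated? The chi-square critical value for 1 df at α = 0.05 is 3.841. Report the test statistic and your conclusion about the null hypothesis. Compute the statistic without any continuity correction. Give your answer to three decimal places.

Row totals: 78, 32. Column totals: 69, 41. Grand total N = 110.
Expected counts (row total × column total / N):
  Resolved, Phone: 78×69/110 = 48.9273
  Resolved, Email: 78×41/110 = 29.0727
  Unresolved, Phone: 32×69/110 = 20.0727
  Unresolved, Email: 32×41/110 = 11.9273
Contributions (O − E)²/E:
  (44 − 48.9273)²/48.9273 = 0.4962
  (34 − 29.0727)²/29.0727 = 0.8351
  (25 − 20.0727)²/20.0727 = 1.2095
  (7 − 11.9273)²/11.9273 = 2.0355
χ² = 0.4962 + 0.8351 + 1.2095 + 2.0355 = 4.576
df = (2−1)(2−1) = 1. Since 4.576 > 3.841, reject the null hypothesis of independence at α = 0.05.

4.576; reject H₀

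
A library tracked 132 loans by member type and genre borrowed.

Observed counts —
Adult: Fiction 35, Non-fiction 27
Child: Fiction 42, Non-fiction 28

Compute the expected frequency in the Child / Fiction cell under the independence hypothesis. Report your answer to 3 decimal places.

Row total (Child) = 70; column total (Fiction) = 77; grand total N = 132.
Expected count = (row total × column total) / N = 70 × 77 / 132 = 40.833.

40.833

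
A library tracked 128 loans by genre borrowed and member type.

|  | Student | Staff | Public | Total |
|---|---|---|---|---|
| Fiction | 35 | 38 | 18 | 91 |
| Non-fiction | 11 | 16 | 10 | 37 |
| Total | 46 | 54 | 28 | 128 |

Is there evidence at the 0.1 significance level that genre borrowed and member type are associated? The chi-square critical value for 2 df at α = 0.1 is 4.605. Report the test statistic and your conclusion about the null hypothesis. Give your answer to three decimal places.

Grand total N = 128.
Expected counts (row total × column total / N):
  Fiction, Student: 91×46/128 = 32.7031
  Fiction, Staff: 91×54/128 = 38.3906
  Fiction, Public: 91×28/128 = 19.9062
  Non-fiction, Student: 37×46/128 = 13.2969
  Non-fiction, Staff: 37×54/128 = 15.6094
  Non-fiction, Public: 37×28/128 = 8.0938
Contributions (O − E)²/E:
  (35 − 32.7031)²/32.7031 = 0.1613
  (38 − 38.3906)²/38.3906 = 0.0040
  (18 − 19.9062)²/19.9062 = 0.1825
  (11 − 13.2969)²/13.2969 = 0.3968
  (16 − 15.6094)²/15.6094 = 0.0098
  (10 − 8.0938)²/8.0938 = 0.4489
χ² = 0.1613 + 0.0040 + 0.1825 + 0.3968 + 0.0098 + 0.4489 = 1.203
df = (2−1)(3−1) = 2. Since 1.203 < 4.605, fail to reject the null hypothesis of independence at α = 0.1.

1.203; fail to reject H₀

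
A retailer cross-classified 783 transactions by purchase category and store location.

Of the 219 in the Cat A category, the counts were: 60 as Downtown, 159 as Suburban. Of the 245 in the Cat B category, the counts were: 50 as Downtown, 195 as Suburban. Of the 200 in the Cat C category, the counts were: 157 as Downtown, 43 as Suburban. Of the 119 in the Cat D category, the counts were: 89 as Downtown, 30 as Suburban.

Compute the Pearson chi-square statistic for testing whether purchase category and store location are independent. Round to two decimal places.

220.17

Row totals: 219, 245, 200, 119. Column totals: 356, 427. Grand total N = 783.
Expected counts (row total × column total / N):
  Cat A, Downtown: 219×356/783 = 99.571
  Cat A, Suburban: 219×427/783 = 119.429
  Cat B, Downtown: 245×356/783 = 111.392
  Cat B, Suburban: 245×427/783 = 133.608
  Cat C, Downtown: 200×356/783 = 90.932
  Cat C, Suburban: 200×427/783 = 109.068
  Cat D, Downtown: 119×356/783 = 54.105
  Cat D, Suburban: 119×427/783 = 64.895
Contributions (O − E)²/E:
  (60 − 99.571)²/99.571 = 15.7261
  (159 − 119.429)²/119.429 = 13.1113
  (50 − 111.392)²/111.392 = 33.8353
  (195 − 133.608)²/133.608 = 28.2092
  (157 − 90.932)²/90.932 = 48.0027
  (43 − 109.068)²/109.068 = 40.0207
  (89 − 54.105)²/54.105 = 22.5055
  (30 − 64.895)²/64.895 = 18.7636
χ² = 15.7261 + 13.1113 + 33.8353 + 28.2092 + 48.0027 + 40.0207 + 22.5055 + 18.7636 = 220.17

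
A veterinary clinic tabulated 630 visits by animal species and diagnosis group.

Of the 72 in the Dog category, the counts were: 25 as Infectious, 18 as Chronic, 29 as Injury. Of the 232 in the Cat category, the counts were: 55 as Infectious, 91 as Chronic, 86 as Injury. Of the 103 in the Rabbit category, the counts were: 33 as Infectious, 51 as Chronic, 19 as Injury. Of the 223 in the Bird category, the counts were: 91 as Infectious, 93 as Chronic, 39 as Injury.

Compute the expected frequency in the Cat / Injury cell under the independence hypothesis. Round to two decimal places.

63.71

Row total (Cat) = 232; column total (Injury) = 173; grand total N = 630.
Expected count = (row total × column total) / N = 232 × 173 / 630 = 63.71.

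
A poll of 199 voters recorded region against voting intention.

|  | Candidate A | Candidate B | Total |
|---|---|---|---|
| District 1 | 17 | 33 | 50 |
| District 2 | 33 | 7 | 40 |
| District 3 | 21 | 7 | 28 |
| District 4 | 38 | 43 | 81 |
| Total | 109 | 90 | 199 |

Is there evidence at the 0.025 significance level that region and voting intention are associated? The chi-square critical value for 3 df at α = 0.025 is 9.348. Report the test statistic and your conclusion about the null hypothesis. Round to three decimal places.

27.768; reject H₀

Grand total N = 199.
Expected counts (row total × column total / N):
  District 1, Candidate A: 50×109/199 = 27.3869
  District 1, Candidate B: 50×90/199 = 22.6131
  District 2, Candidate A: 40×109/199 = 21.9095
  District 2, Candidate B: 40×90/199 = 18.0905
  District 3, Candidate A: 28×109/199 = 15.3367
  District 3, Candidate B: 28×90/199 = 12.6633
  District 4, Candidate A: 81×109/199 = 44.3668
  District 4, Candidate B: 81×90/199 = 36.6332
Contributions (O − E)²/E:
  (17 − 27.3869)²/27.3869 = 3.9394
  (33 − 22.6131)²/22.6131 = 4.7710
  (33 − 21.9095)²/21.9095 = 5.6140
  (7 − 18.0905)²/18.0905 = 6.7991
  (21 − 15.3367)²/15.3367 = 2.0913
  (7 − 12.6633)²/12.6633 = 2.5327
  (38 − 44.3668)²/44.3668 = 0.9137
  (43 − 36.6332)²/36.6332 = 1.1065
χ² = 3.9394 + 4.7710 + 5.6140 + 6.7991 + 2.0913 + 2.5327 + 0.9137 + 1.1065 = 27.768
df = (4−1)(2−1) = 3. Since 27.768 > 9.348, reject the null hypothesis of independence at α = 0.025.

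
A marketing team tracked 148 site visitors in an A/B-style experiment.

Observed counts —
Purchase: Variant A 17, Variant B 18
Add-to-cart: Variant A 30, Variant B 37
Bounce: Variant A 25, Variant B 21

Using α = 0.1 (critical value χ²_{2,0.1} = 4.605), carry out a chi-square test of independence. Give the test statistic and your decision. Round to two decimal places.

1.00; fail to reject H₀

Row totals: 35, 67, 46. Column totals: 72, 76. Grand total N = 148.
Expected counts (row total × column total / N):
  Purchase, Variant A: 35×72/148 = 17.027
  Purchase, Variant B: 35×76/148 = 17.973
  Add-to-cart, Variant A: 67×72/148 = 32.595
  Add-to-cart, Variant B: 67×76/148 = 34.405
  Bounce, Variant A: 46×72/148 = 22.378
  Bounce, Variant B: 46×76/148 = 23.622
Contributions (O − E)²/E:
  (17 − 17.027)²/17.027 = 0.0000
  (18 − 17.973)²/17.973 = 0.0000
  (30 − 32.595)²/32.595 = 0.2066
  (37 − 34.405)²/34.405 = 0.1957
  (25 − 22.378)²/22.378 = 0.3072
  (21 − 23.622)²/23.622 = 0.2910
χ² = 0.0000 + 0.0000 + 0.2066 + 0.1957 + 0.3072 + 0.2910 = 1.00
df = (3−1)(2−1) = 2. Since 1.00 < 4.605, fail to reject the null hypothesis of independence at α = 0.1.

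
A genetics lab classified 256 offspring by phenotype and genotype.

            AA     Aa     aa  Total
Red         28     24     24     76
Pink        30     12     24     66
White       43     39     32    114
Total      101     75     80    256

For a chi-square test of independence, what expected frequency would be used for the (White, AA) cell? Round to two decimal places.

Row total (White) = 114; column total (AA) = 101; grand total N = 256.
Expected count = (row total × column total) / N = 114 × 101 / 256 = 44.98.

44.98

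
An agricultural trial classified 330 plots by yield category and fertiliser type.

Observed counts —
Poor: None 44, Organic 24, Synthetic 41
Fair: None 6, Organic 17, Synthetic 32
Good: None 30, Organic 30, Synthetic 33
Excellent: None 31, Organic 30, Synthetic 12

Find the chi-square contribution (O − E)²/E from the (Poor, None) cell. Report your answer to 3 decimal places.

Row total (Poor) = 109; column total (None) = 111; N = 330.
Expected count E = 109 × 111 / 330 = 36.6636.
Contribution = (O − E)²/E = (44 − 36.6636)² / 36.6636 = 1.468.

1.468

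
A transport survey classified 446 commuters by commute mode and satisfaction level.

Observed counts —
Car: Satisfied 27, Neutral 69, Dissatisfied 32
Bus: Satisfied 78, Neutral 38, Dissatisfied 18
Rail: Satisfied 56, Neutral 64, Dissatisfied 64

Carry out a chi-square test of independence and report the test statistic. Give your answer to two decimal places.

Row totals: 128, 134, 184. Column totals: 161, 171, 114. Grand total N = 446.
Expected counts (row total × column total / N):
  Car, Satisfied: 128×161/446 = 46.206
  Car, Neutral: 128×171/446 = 49.076
  Car, Dissatisfied: 128×114/446 = 32.717
  Bus, Satisfied: 134×161/446 = 48.372
  Bus, Neutral: 134×171/446 = 51.377
  Bus, Dissatisfied: 134×114/446 = 34.251
  Rail, Satisfied: 184×161/446 = 66.422
  Rail, Neutral: 184×171/446 = 70.547
  Rail, Dissatisfied: 184×114/446 = 47.031
Contributions (O − E)²/E:
  (27 − 46.206)²/46.206 = 7.9832
  (69 − 49.076)²/49.076 = 8.0888
  (32 − 32.717)²/32.717 = 0.0157
  (78 − 48.372)²/48.372 = 18.1472
  (38 − 51.377)²/51.377 = 3.4830
  (18 − 34.251)²/34.251 = 7.7106
  (56 − 66.422)²/66.422 = 1.6353
  (64 − 70.547)²/70.547 = 0.6076
  (64 − 47.031)²/47.031 = 6.1225
χ² = 7.9832 + 8.0888 + 0.0157 + 18.1472 + 3.4830 + 7.7106 + 1.6353 + 0.6076 + 6.1225 = 53.79

53.79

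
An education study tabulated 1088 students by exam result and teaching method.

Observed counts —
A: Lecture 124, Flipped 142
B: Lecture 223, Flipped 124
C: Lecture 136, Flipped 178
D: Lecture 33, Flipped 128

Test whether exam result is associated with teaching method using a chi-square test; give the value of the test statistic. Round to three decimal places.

88.489

Row totals: 266, 347, 314, 161. Column totals: 516, 572. Grand total N = 1088.
Expected counts (row total × column total / N):
  A, Lecture: 266×516/1088 = 126.1544
  A, Flipped: 266×572/1088 = 139.8456
  B, Lecture: 347×516/1088 = 164.5699
  B, Flipped: 347×572/1088 = 182.4301
  C, Lecture: 314×516/1088 = 148.9191
  C, Flipped: 314×572/1088 = 165.0809
  D, Lecture: 161×516/1088 = 76.3566
  D, Flipped: 161×572/1088 = 84.6434
Contributions (O − E)²/E:
  (124 − 126.1544)²/126.1544 = 0.0368
  (142 − 139.8456)²/139.8456 = 0.0332
  (223 − 164.5699)²/164.5699 = 20.7454
  (124 − 182.4301)²/182.4301 = 18.7144
  (136 − 148.9191)²/148.9191 = 1.1208
  (178 − 165.0809)²/165.0809 = 1.0110
  (33 − 76.3566)²/76.3566 = 24.6186
  (128 − 84.6434)²/84.6434 = 22.2084
χ² = 0.0368 + 0.0332 + 20.7454 + 18.7144 + 1.1208 + 1.0110 + 24.6186 + 22.2084 = 88.489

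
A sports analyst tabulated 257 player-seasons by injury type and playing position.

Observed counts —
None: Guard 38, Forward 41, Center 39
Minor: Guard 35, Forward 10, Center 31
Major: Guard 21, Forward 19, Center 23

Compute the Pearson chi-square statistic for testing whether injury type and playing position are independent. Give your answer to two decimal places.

11.60

Row totals: 118, 76, 63. Column totals: 94, 70, 93. Grand total N = 257.
Expected counts (row total × column total / N):
  None, Guard: 118×94/257 = 43.160
  None, Forward: 118×70/257 = 32.140
  None, Center: 118×93/257 = 42.700
  Minor, Guard: 76×94/257 = 27.798
  Minor, Forward: 76×70/257 = 20.700
  Minor, Center: 76×93/257 = 27.502
  Major, Guard: 63×94/257 = 23.043
  Major, Forward: 63×70/257 = 17.160
  Major, Center: 63×93/257 = 22.798
Contributions (O − E)²/E:
  (38 − 43.160)²/43.160 = 0.6169
  (41 − 32.140)²/32.140 = 2.4424
  (39 − 42.700)²/42.700 = 0.3206
  (35 − 27.798)²/27.798 = 1.8659
  (10 − 20.700)²/20.700 = 5.5309
  (31 − 27.502)²/27.502 = 0.4449
  (21 − 23.043)²/23.043 = 0.1811
  (19 − 17.160)²/17.160 = 0.1973
  (23 − 22.798)²/22.798 = 0.0018
χ² = 0.6169 + 2.4424 + 0.3206 + 1.8659 + 5.5309 + 0.4449 + 0.1811 + 0.1973 + 0.0018 = 11.60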